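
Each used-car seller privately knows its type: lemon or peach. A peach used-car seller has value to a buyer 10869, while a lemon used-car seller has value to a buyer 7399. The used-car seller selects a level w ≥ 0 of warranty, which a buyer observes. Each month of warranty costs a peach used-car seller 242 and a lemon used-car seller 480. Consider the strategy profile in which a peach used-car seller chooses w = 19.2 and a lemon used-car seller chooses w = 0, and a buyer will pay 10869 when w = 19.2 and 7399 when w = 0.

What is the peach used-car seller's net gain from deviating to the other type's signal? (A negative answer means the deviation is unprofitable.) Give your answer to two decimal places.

Playing w = 19.2 the peach used-car seller receives 10869 − 242 × 19.2 = 6222.6.
Deviating to w = 0 yields 7399 instead.
Gain from deviating: 7399 − 6222.6 = 1176.40.
The gain is positive, so the peach type's incentive-compatibility constraint is violated — this profile is not a separating equilibrium.

1176.40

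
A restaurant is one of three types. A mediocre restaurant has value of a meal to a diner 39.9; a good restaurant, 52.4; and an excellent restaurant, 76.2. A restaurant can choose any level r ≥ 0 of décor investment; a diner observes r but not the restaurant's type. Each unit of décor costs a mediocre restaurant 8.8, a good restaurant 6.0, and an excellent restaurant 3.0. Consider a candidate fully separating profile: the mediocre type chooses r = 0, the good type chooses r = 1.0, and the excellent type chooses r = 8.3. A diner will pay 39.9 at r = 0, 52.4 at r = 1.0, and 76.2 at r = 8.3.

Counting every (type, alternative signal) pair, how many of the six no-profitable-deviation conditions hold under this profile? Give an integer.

Excellent (own payoff 76.2 − 3.0×8.3 = 51.3): to r=0 gives 39.9 → no gain ✓; to r=1.0 gives 52.4 − 3.0×1.0 = 49.4 → no gain ✓.
Good (own payoff 52.4 − 6.0×1.0 = 46.4): to r=0 gives 39.9 → no gain ✓; to r=8.3 gives 76.2 − 6.0×8.3 = 26.4 → no gain ✓.
Mediocre (own payoff 39.9): to r=1.0 gives 52.4 − 8.8×1.0 = 43.6 → profitable ✗; to r=8.3 gives 76.2 − 8.8×8.3 = 3.16 → no gain ✓.
5 of the 6 constraints hold; not an equilibrium.

5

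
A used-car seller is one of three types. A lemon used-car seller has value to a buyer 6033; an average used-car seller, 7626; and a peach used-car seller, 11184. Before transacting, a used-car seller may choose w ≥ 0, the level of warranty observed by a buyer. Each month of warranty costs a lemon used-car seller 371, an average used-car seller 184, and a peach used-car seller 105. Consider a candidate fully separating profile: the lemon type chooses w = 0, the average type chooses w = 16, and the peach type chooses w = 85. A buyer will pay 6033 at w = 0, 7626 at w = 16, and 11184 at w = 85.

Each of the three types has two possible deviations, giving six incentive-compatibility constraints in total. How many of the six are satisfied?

Peach (own payoff 11184 − 105×85 = 2259): to w=0 gives 6033 → profitable ✗; to w=16 gives 7626 − 105×16 = 5946 → profitable ✗.
Lemon (own payoff 6033): to w=16 gives 7626 − 371×16 = 1690 → no gain ✓; to w=85 gives 11184 − 371×85 = -20351 → no gain ✓.
Average (own payoff 7626 − 184×16 = 4682): to w=0 gives 6033 → profitable ✗; to w=85 gives 11184 − 184×85 = -4456 → no gain ✓.
3 of the 6 constraints hold; not an equilibrium.

3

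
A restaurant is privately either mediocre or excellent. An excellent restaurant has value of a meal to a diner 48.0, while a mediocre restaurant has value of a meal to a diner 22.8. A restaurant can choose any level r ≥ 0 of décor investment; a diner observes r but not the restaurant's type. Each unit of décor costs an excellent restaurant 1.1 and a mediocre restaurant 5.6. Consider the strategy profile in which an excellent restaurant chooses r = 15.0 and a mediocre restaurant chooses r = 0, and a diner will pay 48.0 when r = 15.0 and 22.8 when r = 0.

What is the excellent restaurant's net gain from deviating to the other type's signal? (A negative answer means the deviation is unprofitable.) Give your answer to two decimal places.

-8.70

Playing r = 15.0 the excellent restaurant receives 48.0 − 1.1 × 15.0 = 31.5.
Deviating to r = 0 yields 22.8 instead.
Gain from deviating: 22.8 − 31.5 = -8.70.
The gain is negative, so the excellent type's incentive-compatibility constraint is satisfied.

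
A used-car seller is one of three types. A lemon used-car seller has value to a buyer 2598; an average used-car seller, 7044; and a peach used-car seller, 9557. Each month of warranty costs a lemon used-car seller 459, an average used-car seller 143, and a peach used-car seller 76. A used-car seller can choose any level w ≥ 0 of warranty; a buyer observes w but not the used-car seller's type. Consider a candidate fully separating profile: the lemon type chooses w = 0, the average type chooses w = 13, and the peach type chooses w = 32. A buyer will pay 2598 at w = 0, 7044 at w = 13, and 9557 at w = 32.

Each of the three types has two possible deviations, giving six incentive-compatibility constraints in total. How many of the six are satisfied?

6

Lemon (own payoff 2598): to w=13 gives 7044 − 459×13 = 1077 → no gain ✓; to w=32 gives 9557 − 459×32 = -5131 → no gain ✓.
Peach (own payoff 9557 − 76×32 = 7125): to w=0 gives 2598 → no gain ✓; to w=13 gives 7044 − 76×13 = 6056 → no gain ✓.
Average (own payoff 7044 − 143×13 = 5185): to w=0 gives 2598 → no gain ✓; to w=32 gives 9557 − 143×32 = 4981 → no gain ✓.
6 of the 6 constraints hold; this profile is a separating equilibrium.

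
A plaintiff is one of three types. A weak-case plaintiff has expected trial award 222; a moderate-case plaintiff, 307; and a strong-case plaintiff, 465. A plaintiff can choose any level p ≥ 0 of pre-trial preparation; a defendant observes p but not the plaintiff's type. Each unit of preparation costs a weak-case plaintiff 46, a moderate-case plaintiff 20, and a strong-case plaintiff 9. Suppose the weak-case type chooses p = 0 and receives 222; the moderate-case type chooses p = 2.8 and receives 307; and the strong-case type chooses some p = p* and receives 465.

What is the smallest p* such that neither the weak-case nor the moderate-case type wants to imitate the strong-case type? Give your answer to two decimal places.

Weak-case type (on-path payoff 222) won't mimic when 222 ≥ 465 − 46·p*, i.e. p* ≥ 5.28.
Moderate-case type (on-path payoff 307 − 20×2.8 = 251) won't mimic when 251 ≥ 465 − 20·p*, i.e. p* ≥ 10.70.
Both must hold, so p* = max(5.28, 10.70) = 10.70. The moderate-case type's constraint binds.

10.70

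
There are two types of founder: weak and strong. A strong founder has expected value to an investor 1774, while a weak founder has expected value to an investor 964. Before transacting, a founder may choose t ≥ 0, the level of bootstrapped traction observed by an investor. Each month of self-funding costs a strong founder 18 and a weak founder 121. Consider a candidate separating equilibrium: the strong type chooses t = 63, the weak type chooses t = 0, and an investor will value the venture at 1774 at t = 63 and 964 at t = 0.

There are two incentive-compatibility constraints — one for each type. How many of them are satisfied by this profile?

1

Weak type: stay at 0 → 964; mimic → 1774 − 121 × 63 = -5849. IC holds (964 ≥ -5849).
Strong type: signal → 1774 − 18 × 63 = 640; deviate to 0 → 964. IC fails (640 < 964).
1 of 2 constraints hold, so this profile is not an equilibrium.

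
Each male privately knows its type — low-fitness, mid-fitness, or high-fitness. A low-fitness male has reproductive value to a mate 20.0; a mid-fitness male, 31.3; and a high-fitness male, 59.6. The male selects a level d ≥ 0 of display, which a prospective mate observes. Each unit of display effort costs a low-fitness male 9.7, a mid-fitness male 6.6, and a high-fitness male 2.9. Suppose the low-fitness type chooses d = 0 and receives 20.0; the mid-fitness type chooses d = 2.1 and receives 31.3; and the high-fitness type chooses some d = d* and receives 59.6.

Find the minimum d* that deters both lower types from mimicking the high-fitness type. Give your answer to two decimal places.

6.39

Mid-fitness type (on-path payoff 31.3 − 6.6×2.1 = 17.44) won't mimic when 17.44 ≥ 59.6 − 6.6·d*, i.e. d* ≥ 6.39.
Low-fitness type (on-path payoff 20.0) won't mimic when 20.0 ≥ 59.6 − 9.7·d*, i.e. d* ≥ 4.08.
Both must hold, so d* = max(4.08, 6.39) = 6.39. The mid-fitness type's constraint binds.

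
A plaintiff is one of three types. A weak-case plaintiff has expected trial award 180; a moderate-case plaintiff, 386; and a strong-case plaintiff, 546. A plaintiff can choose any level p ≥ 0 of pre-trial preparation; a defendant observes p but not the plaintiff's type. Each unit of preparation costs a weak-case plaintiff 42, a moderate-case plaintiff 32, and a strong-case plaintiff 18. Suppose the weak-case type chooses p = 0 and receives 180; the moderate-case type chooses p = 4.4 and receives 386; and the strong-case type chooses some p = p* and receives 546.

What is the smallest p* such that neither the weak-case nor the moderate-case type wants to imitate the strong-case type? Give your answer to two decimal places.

Moderate-case type (on-path payoff 386 − 32×4.4 = 245.2) won't mimic when 245.2 ≥ 546 − 32·p*, i.e. p* ≥ 9.40.
Weak-case type (on-path payoff 180) won't mimic when 180 ≥ 546 − 42·p*, i.e. p* ≥ 8.71.
Both must hold, so p* = max(8.71, 9.40) = 9.40. The moderate-case type's constraint binds.

9.40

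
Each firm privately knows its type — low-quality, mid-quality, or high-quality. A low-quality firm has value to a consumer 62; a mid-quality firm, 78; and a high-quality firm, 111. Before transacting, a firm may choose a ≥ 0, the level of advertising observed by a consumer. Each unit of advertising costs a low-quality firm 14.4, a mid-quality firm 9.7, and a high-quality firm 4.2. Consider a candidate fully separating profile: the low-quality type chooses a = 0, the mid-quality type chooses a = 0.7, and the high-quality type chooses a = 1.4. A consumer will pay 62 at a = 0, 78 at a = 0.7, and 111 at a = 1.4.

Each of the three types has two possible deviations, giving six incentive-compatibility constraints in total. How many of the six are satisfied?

Mid-quality (own payoff 78 − 9.7×0.7 = 71.21): to a=0 gives 62 → no gain ✓; to a=1.4 gives 111 − 9.7×1.4 = 97.42 → profitable ✗.
Low-quality (own payoff 62): to a=0.7 gives 78 − 14.4×0.7 = 67.92 → profitable ✗; to a=1.4 gives 111 − 14.4×1.4 = 90.84 → profitable ✗.
High-quality (own payoff 111 − 4.2×1.4 = 105.12): to a=0 gives 62 → no gain ✓; to a=0.7 gives 78 − 4.2×0.7 = 75.06 → no gain ✓.
3 of the 6 constraints hold; not an equilibrium.

3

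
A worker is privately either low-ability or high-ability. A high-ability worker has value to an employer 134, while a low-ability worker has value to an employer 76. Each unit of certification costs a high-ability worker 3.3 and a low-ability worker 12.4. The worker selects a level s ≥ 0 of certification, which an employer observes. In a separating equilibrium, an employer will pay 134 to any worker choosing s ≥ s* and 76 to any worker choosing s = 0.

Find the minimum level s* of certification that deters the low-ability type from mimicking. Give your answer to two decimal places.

A low-ability worker choosing s = 0 receives 76.
Imitating at s* instead would pay 134 at cost 12.4·s*, netting 134 − 12.4·s*.
Indifference: 76 = 134 − 12.4·s*, so s* = (134 − 76) / 12.4 ≈ 4.68.
This is the low-ability type's binding incentive-compatibility constraint; any s ≥ 4.68 sustains separation on that side.

4.68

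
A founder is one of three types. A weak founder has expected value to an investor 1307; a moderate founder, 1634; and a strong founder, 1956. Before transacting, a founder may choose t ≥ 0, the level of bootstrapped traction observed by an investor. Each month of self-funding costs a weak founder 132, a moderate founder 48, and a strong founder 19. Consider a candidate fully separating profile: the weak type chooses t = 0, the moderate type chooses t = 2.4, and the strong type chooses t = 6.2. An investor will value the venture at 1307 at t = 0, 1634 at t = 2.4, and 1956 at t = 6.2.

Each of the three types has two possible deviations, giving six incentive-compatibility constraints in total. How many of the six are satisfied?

4

Strong (own payoff 1956 − 19×6.2 = 1838.2): to t=0 gives 1307 → no gain ✓; to t=2.4 gives 1634 − 19×2.4 = 1588.4 → no gain ✓.
Weak (own payoff 1307): to t=2.4 gives 1634 − 132×2.4 = 1317.2 → profitable ✗; to t=6.2 gives 1956 − 132×6.2 = 1137.6 → no gain ✓.
Moderate (own payoff 1634 − 48×2.4 = 1518.8): to t=0 gives 1307 → no gain ✓; to t=6.2 gives 1956 − 48×6.2 = 1658.4 → profitable ✗.
4 of the 6 constraints hold; not an equilibrium.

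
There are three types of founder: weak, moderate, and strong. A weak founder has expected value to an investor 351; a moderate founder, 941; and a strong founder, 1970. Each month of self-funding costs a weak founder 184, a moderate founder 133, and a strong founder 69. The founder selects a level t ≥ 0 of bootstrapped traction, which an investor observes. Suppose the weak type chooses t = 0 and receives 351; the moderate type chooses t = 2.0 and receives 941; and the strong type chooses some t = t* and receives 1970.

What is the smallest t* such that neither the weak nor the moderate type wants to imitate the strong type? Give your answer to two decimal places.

Weak type (on-path payoff 351) won't mimic when 351 ≥ 1970 − 184·t*, i.e. t* ≥ 8.80.
Moderate type (on-path payoff 941 − 133×2.0 = 675) won't mimic when 675 ≥ 1970 − 133·t*, i.e. t* ≥ 9.74.
Both must hold, so t* = max(8.80, 9.74) = 9.74. The moderate type's constraint binds.

9.74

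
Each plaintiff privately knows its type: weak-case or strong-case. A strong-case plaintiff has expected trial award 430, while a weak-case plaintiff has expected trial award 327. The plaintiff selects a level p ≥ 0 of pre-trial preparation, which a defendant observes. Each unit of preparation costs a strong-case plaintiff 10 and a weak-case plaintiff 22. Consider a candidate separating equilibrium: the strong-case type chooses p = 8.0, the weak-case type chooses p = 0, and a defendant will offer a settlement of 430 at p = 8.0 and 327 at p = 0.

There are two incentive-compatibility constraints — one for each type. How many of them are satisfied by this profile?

Strong-case type: signal → 430 − 10 × 8.0 = 350; deviate to 0 → 327. IC holds (350 ≥ 327).
Weak-case type: stay at 0 → 327; mimic → 430 − 22 × 8.0 = 254. IC holds (327 ≥ 254).
2 of 2 constraints hold, so this is a separating equilibrium.

2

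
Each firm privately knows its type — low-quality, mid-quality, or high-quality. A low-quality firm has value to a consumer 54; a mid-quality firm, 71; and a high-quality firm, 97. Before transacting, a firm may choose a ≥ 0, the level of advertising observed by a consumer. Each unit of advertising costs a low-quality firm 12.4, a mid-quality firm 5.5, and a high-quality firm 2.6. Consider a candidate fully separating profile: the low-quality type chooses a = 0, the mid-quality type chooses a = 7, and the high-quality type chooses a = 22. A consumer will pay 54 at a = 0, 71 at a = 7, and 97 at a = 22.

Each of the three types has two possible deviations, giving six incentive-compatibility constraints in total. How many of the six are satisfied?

High-quality (own payoff 97 − 2.6×22 = 39.8): to a=0 gives 54 → profitable ✗; to a=7 gives 71 − 2.6×7 = 52.8 → profitable ✗.
Mid-quality (own payoff 71 − 5.5×7 = 32.5): to a=0 gives 54 → profitable ✗; to a=22 gives 97 − 5.5×22 = -24 → no gain ✓.
Low-quality (own payoff 54): to a=7 gives 71 − 12.4×7 = -15.8 → no gain ✓; to a=22 gives 97 − 12.4×22 = -175.8 → no gain ✓.
3 of the 6 constraints hold; not an equilibrium.

3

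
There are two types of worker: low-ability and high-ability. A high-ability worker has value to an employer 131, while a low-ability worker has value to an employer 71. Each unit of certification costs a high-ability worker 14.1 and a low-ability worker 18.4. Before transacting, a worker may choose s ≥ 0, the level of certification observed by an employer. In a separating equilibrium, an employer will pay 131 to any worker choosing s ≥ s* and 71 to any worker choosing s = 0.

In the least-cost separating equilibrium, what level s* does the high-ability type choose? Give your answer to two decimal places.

3.26

A low-ability worker choosing s = 0 receives 71.
Imitating at s* instead would pay 131 at cost 18.4·s*, netting 131 − 18.4·s*.
Indifference: 71 = 131 − 18.4·s*, so s* = (131 − 71) / 18.4 ≈ 3.26.
At s* the low-ability type's incentive constraint just binds; the high-ability type strictly prefers s* since its per-unit cost is lower.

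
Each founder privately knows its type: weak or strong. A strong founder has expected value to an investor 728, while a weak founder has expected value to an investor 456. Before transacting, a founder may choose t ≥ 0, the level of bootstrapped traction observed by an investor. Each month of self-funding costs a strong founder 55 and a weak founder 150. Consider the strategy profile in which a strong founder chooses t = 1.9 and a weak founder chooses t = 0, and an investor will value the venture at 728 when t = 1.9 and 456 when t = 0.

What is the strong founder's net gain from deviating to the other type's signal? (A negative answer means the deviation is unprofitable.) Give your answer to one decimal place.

-167.5

Playing t = 1.9 the strong founder receives 728 − 55 × 1.9 = 623.5.
Deviating to t = 0 yields 456 instead.
Gain from deviating: 456 − 623.5 = -167.5.
The gain is negative, so the strong type's incentive-compatibility constraint is satisfied.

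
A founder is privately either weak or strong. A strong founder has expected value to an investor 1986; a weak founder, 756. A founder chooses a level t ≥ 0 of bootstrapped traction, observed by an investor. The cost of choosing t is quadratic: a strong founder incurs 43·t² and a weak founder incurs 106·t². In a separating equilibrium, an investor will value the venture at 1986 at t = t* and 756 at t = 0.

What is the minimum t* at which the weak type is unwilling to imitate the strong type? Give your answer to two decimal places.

The weak type at t = 0 receives 756; imitating at t* yields 1986 − 106·t*².
Indifference: 756 = 1986 − 106·t*², so t*² = (1986 − 756) / 106 ≈ 11.6038.
t* = √11.6038 ≈ 3.41.

3.41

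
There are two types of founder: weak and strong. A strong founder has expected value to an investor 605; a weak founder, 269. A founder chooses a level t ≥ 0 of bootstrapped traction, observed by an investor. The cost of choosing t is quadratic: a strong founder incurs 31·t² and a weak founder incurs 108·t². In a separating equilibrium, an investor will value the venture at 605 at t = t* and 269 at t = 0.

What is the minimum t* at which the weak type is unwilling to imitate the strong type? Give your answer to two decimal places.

1.76

The weak type at t = 0 receives 269; imitating at t* yields 605 − 108·t*².
Indifference: 269 = 605 − 108·t*², so t*² = (605 − 269) / 108 ≈ 3.1111.
t* = √3.1111 ≈ 1.76.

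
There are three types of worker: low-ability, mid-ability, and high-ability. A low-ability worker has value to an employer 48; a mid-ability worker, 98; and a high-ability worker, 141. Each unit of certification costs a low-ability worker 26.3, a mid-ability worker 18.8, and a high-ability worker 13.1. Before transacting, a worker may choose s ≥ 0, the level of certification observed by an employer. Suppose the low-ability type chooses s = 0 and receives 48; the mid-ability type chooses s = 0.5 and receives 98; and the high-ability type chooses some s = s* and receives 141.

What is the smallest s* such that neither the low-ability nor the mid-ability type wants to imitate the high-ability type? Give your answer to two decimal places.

Mid-ability type (on-path payoff 98 − 18.8×0.5 = 88.6) won't mimic when 88.6 ≥ 141 − 18.8·s*, i.e. s* ≥ 2.79.
Low-ability type (on-path payoff 48) won't mimic when 48 ≥ 141 − 26.3·s*, i.e. s* ≥ 3.54.
Both must hold, so s* = max(3.54, 2.79) = 3.54. The low-ability type's constraint binds.

3.54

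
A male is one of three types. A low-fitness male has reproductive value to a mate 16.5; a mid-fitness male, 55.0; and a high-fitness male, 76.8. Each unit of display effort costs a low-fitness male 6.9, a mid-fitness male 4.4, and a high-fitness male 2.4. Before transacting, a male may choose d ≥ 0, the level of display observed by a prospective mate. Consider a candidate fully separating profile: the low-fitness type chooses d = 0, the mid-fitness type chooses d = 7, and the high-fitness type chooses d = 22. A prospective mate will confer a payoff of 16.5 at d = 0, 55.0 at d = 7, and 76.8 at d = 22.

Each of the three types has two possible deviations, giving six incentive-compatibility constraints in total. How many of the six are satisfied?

Low-fitness (own payoff 16.5): to d=7 gives 55.0 − 6.9×7 = 6.7 → no gain ✓; to d=22 gives 76.8 − 6.9×22 = -75 → no gain ✓.
Mid-fitness (own payoff 55.0 − 4.4×7 = 24.2): to d=0 gives 16.5 → no gain ✓; to d=22 gives 76.8 − 4.4×22 = -20 → no gain ✓.
High-fitness (own payoff 76.8 − 2.4×22 = 24): to d=0 gives 16.5 → no gain ✓; to d=7 gives 55.0 − 2.4×7 = 38.2 → profitable ✗.
5 of the 6 constraints hold; not an equilibrium.

5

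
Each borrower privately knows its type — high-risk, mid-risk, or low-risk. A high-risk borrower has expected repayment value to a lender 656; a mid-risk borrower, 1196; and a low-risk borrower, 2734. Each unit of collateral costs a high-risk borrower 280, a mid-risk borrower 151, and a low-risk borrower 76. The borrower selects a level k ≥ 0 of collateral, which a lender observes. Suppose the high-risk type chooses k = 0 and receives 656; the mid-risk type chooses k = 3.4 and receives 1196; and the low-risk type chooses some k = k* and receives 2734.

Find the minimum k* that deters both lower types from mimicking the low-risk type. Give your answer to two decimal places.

High-risk type (on-path payoff 656) won't mimic when 656 ≥ 2734 − 280·k*, i.e. k* ≥ 7.42.
Mid-risk type (on-path payoff 1196 − 151×3.4 = 682.6) won't mimic when 682.6 ≥ 2734 − 151·k*, i.e. k* ≥ 13.59.
Both must hold, so k* = max(7.42, 13.59) = 13.59. The mid-risk type's constraint binds.

13.59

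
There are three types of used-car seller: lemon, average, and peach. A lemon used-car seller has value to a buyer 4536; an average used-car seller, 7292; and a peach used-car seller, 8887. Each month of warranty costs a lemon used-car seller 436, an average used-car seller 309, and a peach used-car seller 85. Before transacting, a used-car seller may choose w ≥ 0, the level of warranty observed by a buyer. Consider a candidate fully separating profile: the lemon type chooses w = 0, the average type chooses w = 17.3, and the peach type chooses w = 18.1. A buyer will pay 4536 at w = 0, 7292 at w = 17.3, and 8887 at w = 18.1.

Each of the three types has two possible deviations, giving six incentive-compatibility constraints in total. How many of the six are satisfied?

4

Peach (own payoff 8887 − 85×18.1 = 7348.5): to w=0 gives 4536 → no gain ✓; to w=17.3 gives 7292 − 85×17.3 = 5821.5 → no gain ✓.
Lemon (own payoff 4536): to w=17.3 gives 7292 − 436×17.3 = -250.8 → no gain ✓; to w=18.1 gives 8887 − 436×18.1 = 995.4 → no gain ✓.
Average (own payoff 7292 − 309×17.3 = 1946.3): to w=0 gives 4536 → profitable ✗; to w=18.1 gives 8887 − 309×18.1 = 3294.1 → profitable ✗.
4 of the 6 constraints hold; not an equilibrium.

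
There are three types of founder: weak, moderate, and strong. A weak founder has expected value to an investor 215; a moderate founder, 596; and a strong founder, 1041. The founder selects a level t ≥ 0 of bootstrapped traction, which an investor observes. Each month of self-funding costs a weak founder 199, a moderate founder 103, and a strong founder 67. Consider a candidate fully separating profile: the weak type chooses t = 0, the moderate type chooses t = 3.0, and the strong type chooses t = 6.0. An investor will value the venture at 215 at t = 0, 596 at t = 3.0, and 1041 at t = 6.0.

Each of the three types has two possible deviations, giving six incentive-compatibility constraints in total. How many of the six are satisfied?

Moderate (own payoff 596 − 103×3.0 = 287): to t=0 gives 215 → no gain ✓; to t=6.0 gives 1041 − 103×6.0 = 423 → profitable ✗.
Strong (own payoff 1041 − 67×6.0 = 639): to t=0 gives 215 → no gain ✓; to t=3.0 gives 596 − 67×3.0 = 395 → no gain ✓.
Weak (own payoff 215): to t=3.0 gives 596 − 199×3.0 = -1 → no gain ✓; to t=6.0 gives 1041 − 199×6.0 = -153 → no gain ✓.
5 of the 6 constraints hold; not an equilibrium.

5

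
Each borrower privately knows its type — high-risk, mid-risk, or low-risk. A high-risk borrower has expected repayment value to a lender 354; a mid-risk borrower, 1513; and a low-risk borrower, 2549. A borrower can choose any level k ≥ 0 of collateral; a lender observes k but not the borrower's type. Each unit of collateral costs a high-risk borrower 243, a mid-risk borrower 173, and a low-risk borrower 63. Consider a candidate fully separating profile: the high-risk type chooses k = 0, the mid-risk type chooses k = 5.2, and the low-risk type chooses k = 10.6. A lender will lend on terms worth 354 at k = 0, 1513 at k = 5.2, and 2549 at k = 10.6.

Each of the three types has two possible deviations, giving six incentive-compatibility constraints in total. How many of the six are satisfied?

Mid-risk (own payoff 1513 − 173×5.2 = 613.4): to k=0 gives 354 → no gain ✓; to k=10.6 gives 2549 − 173×10.6 = 715.2 → profitable ✗.
High-risk (own payoff 354): to k=5.2 gives 1513 − 243×5.2 = 249.4 → no gain ✓; to k=10.6 gives 2549 − 243×10.6 = -26.8 → no gain ✓.
Low-risk (own payoff 2549 − 63×10.6 = 1881.2): to k=0 gives 354 → no gain ✓; to k=5.2 gives 1513 − 63×5.2 = 1185.4 → no gain ✓.
5 of the 6 constraints hold; not an equilibrium.

5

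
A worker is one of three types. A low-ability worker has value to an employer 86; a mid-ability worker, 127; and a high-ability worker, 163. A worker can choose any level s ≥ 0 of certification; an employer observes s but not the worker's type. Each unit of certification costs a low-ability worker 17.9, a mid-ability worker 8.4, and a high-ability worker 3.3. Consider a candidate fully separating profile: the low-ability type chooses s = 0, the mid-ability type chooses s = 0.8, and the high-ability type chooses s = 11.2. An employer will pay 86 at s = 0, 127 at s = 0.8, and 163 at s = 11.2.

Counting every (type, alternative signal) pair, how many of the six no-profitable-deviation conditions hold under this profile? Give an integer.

5

Low-ability (own payoff 86): to s=0.8 gives 127 − 17.9×0.8 = 112.68 → profitable ✗; to s=11.2 gives 163 − 17.9×11.2 = -37.48 → no gain ✓.
High-ability (own payoff 163 − 3.3×11.2 = 126.04): to s=0 gives 86 → no gain ✓; to s=0.8 gives 127 − 3.3×0.8 = 124.36 → no gain ✓.
Mid-ability (own payoff 127 − 8.4×0.8 = 120.28): to s=0 gives 86 → no gain ✓; to s=11.2 gives 163 − 8.4×11.2 = 68.92 → no gain ✓.
5 of the 6 constraints hold; not an equilibrium.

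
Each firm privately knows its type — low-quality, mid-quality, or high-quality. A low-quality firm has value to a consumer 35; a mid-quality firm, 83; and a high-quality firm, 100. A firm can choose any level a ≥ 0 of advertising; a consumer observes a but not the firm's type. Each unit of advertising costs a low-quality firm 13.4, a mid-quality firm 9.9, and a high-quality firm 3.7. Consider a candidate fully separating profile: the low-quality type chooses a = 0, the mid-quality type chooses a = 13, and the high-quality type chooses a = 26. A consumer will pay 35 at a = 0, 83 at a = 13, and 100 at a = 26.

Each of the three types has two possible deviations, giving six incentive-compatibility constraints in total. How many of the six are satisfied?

3

Low-quality (own payoff 35): to a=13 gives 83 − 13.4×13 = -91.2 → no gain ✓; to a=26 gives 100 − 13.4×26 = -248.4 → no gain ✓.
Mid-quality (own payoff 83 − 9.9×13 = -45.7): to a=0 gives 35 → profitable ✗; to a=26 gives 100 − 9.9×26 = -157.4 → no gain ✓.
High-quality (own payoff 100 − 3.7×26 = 3.8): to a=0 gives 35 → profitable ✗; to a=13 gives 83 − 3.7×13 = 34.9 → profitable ✗.
3 of the 6 constraints hold; not an equilibrium.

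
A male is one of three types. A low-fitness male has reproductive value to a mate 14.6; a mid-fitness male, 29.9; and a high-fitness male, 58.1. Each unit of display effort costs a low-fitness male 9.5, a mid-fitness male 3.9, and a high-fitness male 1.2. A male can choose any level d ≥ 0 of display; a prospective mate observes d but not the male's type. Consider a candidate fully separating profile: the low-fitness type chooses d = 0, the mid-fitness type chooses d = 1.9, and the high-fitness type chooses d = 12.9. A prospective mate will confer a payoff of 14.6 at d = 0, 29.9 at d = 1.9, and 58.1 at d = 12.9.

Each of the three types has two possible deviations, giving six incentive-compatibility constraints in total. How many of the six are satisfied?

6

Mid-fitness (own payoff 29.9 − 3.9×1.9 = 22.49): to d=0 gives 14.6 → no gain ✓; to d=12.9 gives 58.1 − 3.9×12.9 = 7.79 → no gain ✓.
Low-fitness (own payoff 14.6): to d=1.9 gives 29.9 − 9.5×1.9 = 11.85 → no gain ✓; to d=12.9 gives 58.1 − 9.5×12.9 = -64.45 → no gain ✓.
High-fitness (own payoff 58.1 − 1.2×12.9 = 42.62): to d=0 gives 14.6 → no gain ✓; to d=1.9 gives 29.9 − 1.2×1.9 = 27.62 → no gain ✓.
6 of the 6 constraints hold; this profile is a separating equilibrium.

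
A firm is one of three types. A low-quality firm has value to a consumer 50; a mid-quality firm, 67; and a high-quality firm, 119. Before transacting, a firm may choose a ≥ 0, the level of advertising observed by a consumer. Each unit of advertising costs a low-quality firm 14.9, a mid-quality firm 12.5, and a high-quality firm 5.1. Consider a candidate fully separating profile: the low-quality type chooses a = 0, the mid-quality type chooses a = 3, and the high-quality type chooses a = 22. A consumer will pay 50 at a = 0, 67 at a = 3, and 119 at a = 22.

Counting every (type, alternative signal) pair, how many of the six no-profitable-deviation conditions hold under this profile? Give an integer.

3

High-quality (own payoff 119 − 5.1×22 = 6.8): to a=0 gives 50 → profitable ✗; to a=3 gives 67 − 5.1×3 = 51.7 → profitable ✗.
Mid-quality (own payoff 67 − 12.5×3 = 29.5): to a=0 gives 50 → profitable ✗; to a=22 gives 119 − 12.5×22 = -156 → no gain ✓.
Low-quality (own payoff 50): to a=3 gives 67 − 14.9×3 = 22.3 → no gain ✓; to a=22 gives 119 − 14.9×22 = -208.8 → no gain ✓.
3 of the 6 constraints hold; not an equilibrium.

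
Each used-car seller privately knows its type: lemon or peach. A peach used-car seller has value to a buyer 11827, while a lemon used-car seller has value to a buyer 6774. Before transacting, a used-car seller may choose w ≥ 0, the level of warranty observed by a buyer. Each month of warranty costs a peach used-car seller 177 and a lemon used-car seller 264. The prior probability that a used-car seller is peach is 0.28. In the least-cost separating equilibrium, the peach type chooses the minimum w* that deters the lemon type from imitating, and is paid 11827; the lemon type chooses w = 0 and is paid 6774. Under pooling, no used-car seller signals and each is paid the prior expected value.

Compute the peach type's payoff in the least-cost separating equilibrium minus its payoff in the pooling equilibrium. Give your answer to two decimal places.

Least-cost separating signal: w* solves 6774 = 11827 − 264·w*, so w* = (11827 − 6774)/264 ≈ 19.1402.
Peach type's separating payoff: 11827 − 177 × w* = 11827 − 177 × (11827 − 6774)/264 = 11827 − 894381/264 ≈ 8439.1932.
Pooling payoff: 0.28 × 11827 + 0.72 × 6774 = 8188.84.
Difference: 8439.1932 − 8188.84 = 250.3532, i.e. 250.35 to two decimal places.
The peach type prefers to separate.

250.35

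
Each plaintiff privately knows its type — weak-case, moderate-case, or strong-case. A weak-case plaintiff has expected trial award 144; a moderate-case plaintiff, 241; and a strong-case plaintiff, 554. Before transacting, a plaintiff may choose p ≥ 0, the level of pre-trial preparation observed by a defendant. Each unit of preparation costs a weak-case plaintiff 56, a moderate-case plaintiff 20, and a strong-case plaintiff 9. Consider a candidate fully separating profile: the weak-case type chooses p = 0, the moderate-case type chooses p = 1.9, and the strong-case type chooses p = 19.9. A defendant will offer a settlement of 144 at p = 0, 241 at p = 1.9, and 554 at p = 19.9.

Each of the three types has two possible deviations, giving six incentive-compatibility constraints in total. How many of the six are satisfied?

Weak-case (own payoff 144): to p=1.9 gives 241 − 56×1.9 = 134.6 → no gain ✓; to p=19.9 gives 554 − 56×19.9 = -560.4 → no gain ✓.
Strong-case (own payoff 554 − 9×19.9 = 374.9): to p=0 gives 144 → no gain ✓; to p=1.9 gives 241 − 9×1.9 = 223.9 → no gain ✓.
Moderate-case (own payoff 241 − 20×1.9 = 203): to p=0 gives 144 → no gain ✓; to p=19.9 gives 554 − 20×19.9 = 156 → no gain ✓.
6 of the 6 constraints hold; this profile is a separating equilibrium.

6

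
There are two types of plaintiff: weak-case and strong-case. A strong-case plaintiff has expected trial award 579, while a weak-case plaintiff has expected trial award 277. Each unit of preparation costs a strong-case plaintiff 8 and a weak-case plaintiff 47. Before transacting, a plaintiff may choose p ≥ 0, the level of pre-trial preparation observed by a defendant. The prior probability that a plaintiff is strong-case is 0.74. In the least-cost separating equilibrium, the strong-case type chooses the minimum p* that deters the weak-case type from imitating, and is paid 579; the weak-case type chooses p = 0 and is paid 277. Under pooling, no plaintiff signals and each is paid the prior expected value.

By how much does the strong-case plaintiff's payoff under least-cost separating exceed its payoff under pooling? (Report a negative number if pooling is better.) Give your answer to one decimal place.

Least-cost separating signal: p* solves 277 = 579 − 47·p*, so p* = (579 − 277)/47 ≈ 6.4255.
Strong-case type's separating payoff: 579 − 8 × p* = 579 − 8 × (579 − 277)/47 = 579 − 2416/47 ≈ 527.596.
Pooling payoff: 0.74 × 579 + 0.26 × 277 = 500.48.
Difference: 527.596 − 500.48 = 27.116, i.e. 27.1 to one decimal place.
The strong-case type prefers to separate.

27.1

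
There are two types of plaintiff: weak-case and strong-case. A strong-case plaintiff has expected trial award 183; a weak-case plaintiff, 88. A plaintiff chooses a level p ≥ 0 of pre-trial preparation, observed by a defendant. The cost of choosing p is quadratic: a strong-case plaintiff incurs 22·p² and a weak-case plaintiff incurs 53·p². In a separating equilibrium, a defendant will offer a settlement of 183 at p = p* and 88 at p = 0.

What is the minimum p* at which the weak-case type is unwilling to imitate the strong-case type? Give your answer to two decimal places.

1.34

The weak-case type at p = 0 receives 88; imitating at p* yields 183 − 53·p*².
Indifference: 88 = 183 − 53·p*², so p*² = (183 − 88) / 53 ≈ 1.7925.
p* = √1.7925 ≈ 1.34.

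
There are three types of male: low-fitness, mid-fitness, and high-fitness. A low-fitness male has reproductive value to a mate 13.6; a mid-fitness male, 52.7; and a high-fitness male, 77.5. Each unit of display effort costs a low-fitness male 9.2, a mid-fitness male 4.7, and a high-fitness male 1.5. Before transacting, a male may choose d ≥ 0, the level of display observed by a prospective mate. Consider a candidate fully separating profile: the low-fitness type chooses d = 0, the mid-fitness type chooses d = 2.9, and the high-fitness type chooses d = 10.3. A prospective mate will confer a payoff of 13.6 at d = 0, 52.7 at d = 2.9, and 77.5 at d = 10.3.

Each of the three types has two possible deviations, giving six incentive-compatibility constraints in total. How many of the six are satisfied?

High-fitness (own payoff 77.5 − 1.5×10.3 = 62.05): to d=0 gives 13.6 → no gain ✓; to d=2.9 gives 52.7 − 1.5×2.9 = 48.35 → no gain ✓.
Mid-fitness (own payoff 52.7 − 4.7×2.9 = 39.07): to d=0 gives 13.6 → no gain ✓; to d=10.3 gives 77.5 − 4.7×10.3 = 29.09 → no gain ✓.
Low-fitness (own payoff 13.6): to d=2.9 gives 52.7 − 9.2×2.9 = 26.02 → profitable ✗; to d=10.3 gives 77.5 − 9.2×10.3 = -17.26 → no gain ✓.
5 of the 6 constraints hold; not an equilibrium.

5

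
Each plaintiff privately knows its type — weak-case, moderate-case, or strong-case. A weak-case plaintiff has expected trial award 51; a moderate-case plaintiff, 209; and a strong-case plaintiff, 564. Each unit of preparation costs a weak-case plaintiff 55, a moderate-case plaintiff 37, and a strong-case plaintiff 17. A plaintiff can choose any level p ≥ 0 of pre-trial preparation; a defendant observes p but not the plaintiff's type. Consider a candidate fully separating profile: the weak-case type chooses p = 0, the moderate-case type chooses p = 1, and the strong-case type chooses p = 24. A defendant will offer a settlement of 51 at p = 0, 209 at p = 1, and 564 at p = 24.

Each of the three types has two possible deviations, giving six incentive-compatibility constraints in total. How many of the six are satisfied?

4

Weak-case (own payoff 51): to p=1 gives 209 − 55×1 = 154 → profitable ✗; to p=24 gives 564 − 55×24 = -756 → no gain ✓.
Strong-case (own payoff 564 − 17×24 = 156): to p=0 gives 51 → no gain ✓; to p=1 gives 209 − 17×1 = 192 → profitable ✗.
Moderate-case (own payoff 209 − 37×1 = 172): to p=0 gives 51 → no gain ✓; to p=24 gives 564 − 37×24 = -324 → no gain ✓.
4 of the 6 constraints hold; not an equilibrium.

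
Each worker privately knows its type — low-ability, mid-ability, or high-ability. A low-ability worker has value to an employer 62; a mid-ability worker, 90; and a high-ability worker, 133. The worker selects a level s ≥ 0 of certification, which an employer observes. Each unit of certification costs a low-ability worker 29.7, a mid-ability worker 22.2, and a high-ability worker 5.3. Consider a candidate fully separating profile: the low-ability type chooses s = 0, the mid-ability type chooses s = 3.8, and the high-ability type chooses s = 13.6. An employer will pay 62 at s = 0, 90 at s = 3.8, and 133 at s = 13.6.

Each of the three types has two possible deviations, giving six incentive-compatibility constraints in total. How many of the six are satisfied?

Low-ability (own payoff 62): to s=3.8 gives 90 − 29.7×3.8 = -22.86 → no gain ✓; to s=13.6 gives 133 − 29.7×13.6 = -270.92 → no gain ✓.
High-ability (own payoff 133 − 5.3×13.6 = 60.92): to s=0 gives 62 → profitable ✗; to s=3.8 gives 90 − 5.3×3.8 = 69.86 → profitable ✗.
Mid-ability (own payoff 90 − 22.2×3.8 = 5.64): to s=0 gives 62 → profitable ✗; to s=13.6 gives 133 − 22.2×13.6 = -168.92 → no gain ✓.
3 of the 6 constraints hold; not an equilibrium.

3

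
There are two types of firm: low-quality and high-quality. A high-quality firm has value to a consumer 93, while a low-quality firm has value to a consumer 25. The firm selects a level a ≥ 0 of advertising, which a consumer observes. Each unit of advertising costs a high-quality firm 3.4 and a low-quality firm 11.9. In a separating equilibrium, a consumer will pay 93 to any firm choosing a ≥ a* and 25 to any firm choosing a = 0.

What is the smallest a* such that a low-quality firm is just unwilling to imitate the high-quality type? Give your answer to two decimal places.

A low-quality firm choosing a = 0 receives 25.
Imitating at a* instead would pay 93 at cost 11.9·a*, netting 93 − 11.9·a*.
Indifference: 25 = 93 − 11.9·a*, so a* = (93 − 25) / 11.9 ≈ 5.71.
This is the low-quality type's binding incentive-compatibility constraint; any a ≥ 5.71 sustains separation on that side.

5.71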